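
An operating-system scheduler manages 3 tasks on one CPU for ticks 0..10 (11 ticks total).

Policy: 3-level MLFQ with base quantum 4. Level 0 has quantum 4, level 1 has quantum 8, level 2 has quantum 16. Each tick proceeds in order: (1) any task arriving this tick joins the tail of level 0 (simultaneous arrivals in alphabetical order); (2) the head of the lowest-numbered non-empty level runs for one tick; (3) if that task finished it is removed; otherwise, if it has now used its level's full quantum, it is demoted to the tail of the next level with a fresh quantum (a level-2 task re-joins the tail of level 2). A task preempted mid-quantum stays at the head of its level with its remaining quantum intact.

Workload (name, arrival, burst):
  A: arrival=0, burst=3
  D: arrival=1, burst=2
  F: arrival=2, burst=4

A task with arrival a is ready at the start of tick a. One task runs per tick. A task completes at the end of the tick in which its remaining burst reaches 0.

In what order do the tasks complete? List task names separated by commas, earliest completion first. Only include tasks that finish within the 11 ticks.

completion order = A, D, F

t=0: L0/L1/L2 = A/-/- → run A
t=1: L0/L1/L2 = AD/-/- → run A
t=2: L0/L1/L2 = ADF/-/- → run A
t=3: L0/L1/L2 = DF/-/- → run D
t=4: L0/L1/L2 = DF/-/- → run D
t=5: L0/L1/L2 = F/-/- → run F
t=6: L0/L1/L2 = F/-/- → run F
t=7: L0/L1/L2 = F/-/- → run F
t=8: L0/L1/L2 = F/-/- → run F
t=9: (idle)
t=10: (idle)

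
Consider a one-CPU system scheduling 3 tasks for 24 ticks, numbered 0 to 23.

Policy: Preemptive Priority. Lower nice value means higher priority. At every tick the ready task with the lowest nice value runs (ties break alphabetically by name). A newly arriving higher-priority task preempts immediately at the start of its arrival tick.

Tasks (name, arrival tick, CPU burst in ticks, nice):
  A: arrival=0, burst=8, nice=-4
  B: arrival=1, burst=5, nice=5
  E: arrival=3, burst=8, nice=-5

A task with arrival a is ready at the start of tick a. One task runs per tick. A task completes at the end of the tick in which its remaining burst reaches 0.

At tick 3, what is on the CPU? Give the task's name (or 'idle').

running at tick 3 = E

t=0: ready={A} → run A
t=1: ready={A,B} → run A
t=2: ready={A,B} → run A
t=3: ready={A,B,E} → run E
t=4: ready={A,B,E} → run E
t=5: ready={A,B,E} → run E
t=6: ready={A,B,E} → run E
t=7: ready={A,B,E} → run E
t=8: ready={A,B,E} → run E
t=9: ready={A,B,E} → run E
t=10: ready={A,B,E} → run E
t=11: ready={A,B} → run A
t=12: ready={A,B} → run A
t=13: ready={A,B} → run A
t=14: ready={A,B} → run A
t=15: ready={A,B} → run A
t=16: ready={B} → run B
t=17: ready={B} → run B
t=18: ready={B} → run B
t=19: ready={B} → run B
t=20: ready={B} → run B
t=21: (idle)
t=22: (idle)
t=23: (idle)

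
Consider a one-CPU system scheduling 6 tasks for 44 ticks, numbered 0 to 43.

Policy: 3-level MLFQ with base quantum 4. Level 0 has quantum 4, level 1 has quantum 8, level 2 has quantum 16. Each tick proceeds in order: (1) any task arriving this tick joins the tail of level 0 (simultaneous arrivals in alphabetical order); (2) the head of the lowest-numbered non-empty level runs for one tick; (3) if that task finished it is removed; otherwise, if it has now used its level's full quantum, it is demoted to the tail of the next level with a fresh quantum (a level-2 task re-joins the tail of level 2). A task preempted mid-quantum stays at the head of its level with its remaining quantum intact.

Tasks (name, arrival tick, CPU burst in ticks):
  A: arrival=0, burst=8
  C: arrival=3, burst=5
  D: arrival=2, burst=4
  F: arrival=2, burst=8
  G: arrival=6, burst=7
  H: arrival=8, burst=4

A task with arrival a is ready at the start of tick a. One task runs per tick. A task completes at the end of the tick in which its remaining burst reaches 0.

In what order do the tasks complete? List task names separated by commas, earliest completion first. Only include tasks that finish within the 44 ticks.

completion order = D, H, A, F, C, G

t=0: L0/L1/L2 = A/-/- → run A
t=1: L0/L1/L2 = A/-/- → run A
t=2: L0/L1/L2 = ADF/-/- → run A
t=3: L0/L1/L2 = ADFC/-/- → run A
t=4: L0/L1/L2 = DFC/A/- → run D
t=5: L0/L1/L2 = DFC/A/- → run D
t=6: L0/L1/L2 = DFCG/A/- → run D
t=7: L0/L1/L2 = DFCG/A/- → run D
t=8: L0/L1/L2 = FCGH/A/- → run F
t=9: L0/L1/L2 = FCGH/A/- → run F
t=10: L0/L1/L2 = FCGH/A/- → run F
t=11: L0/L1/L2 = FCGH/A/- → run F
t=12: L0/L1/L2 = CGH/AF/- → run C
t=13: L0/L1/L2 = CGH/AF/- → run C
t=14: L0/L1/L2 = CGH/AF/- → run C
t=15: L0/L1/L2 = CGH/AF/- → run C
t=16: L0/L1/L2 = GH/AFC/- → run G
t=17: L0/L1/L2 = GH/AFC/- → run G
t=18: L0/L1/L2 = GH/AFC/- → run G
t=19: L0/L1/L2 = GH/AFC/- → run G
t=20: L0/L1/L2 = H/AFCG/- → run H
t=21: L0/L1/L2 = H/AFCG/- → run H
t=22: L0/L1/L2 = H/AFCG/- → run H
t=23: L0/L1/L2 = H/AFCG/- → run H
t=24: L0/L1/L2 = -/AFCG/- → run A
t=25: L0/L1/L2 = -/AFCG/- → run A
t=26: L0/L1/L2 = -/AFCG/- → run A
t=27: L0/L1/L2 = -/AFCG/- → run A
t=28: L0/L1/L2 = -/FCG/- → run F
t=29: L0/L1/L2 = -/FCG/- → run F
t=30: L0/L1/L2 = -/FCG/- → run F
t=31: L0/L1/L2 = -/FCG/- → run F
t=32: L0/L1/L2 = -/CG/- → run C
t=33: L0/L1/L2 = -/G/- → run G
t=34: L0/L1/L2 = -/G/- → run G
t=35: L0/L1/L2 = -/G/- → run G
t=36: (idle)
t=37: (idle)
t=38: (idle)
t=39: (idle)
t=40: (idle)
t=41: (idle)
t=42: (idle)
t=43: (idle)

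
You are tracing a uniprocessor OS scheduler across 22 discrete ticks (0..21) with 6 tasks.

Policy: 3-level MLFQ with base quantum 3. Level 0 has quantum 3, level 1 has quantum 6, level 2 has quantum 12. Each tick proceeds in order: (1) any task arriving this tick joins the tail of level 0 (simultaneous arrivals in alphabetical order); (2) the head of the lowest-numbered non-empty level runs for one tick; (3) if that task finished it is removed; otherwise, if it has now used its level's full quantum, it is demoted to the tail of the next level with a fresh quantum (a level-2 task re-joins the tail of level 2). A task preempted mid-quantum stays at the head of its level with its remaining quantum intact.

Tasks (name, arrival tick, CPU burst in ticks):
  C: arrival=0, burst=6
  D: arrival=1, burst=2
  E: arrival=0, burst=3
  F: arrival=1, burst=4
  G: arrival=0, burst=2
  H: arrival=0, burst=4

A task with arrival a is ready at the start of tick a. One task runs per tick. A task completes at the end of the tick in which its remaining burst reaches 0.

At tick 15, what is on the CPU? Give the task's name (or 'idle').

running at tick 15 = F

t=0: L0/L1/L2 = CEGH/-/- → run C
t=1: L0/L1/L2 = CEGHDF/-/- → run C
t=2: L0/L1/L2 = CEGHDF/-/- → run C
t=3: L0/L1/L2 = EGHDF/C/- → run E
t=4: L0/L1/L2 = EGHDF/C/- → run E
t=5: L0/L1/L2 = EGHDF/C/- → run E
t=6: L0/L1/L2 = GHDF/C/- → run G
t=7: L0/L1/L2 = GHDF/C/- → run G
t=8: L0/L1/L2 = HDF/C/- → run H
t=9: L0/L1/L2 = HDF/C/- → run H
t=10: L0/L1/L2 = HDF/C/- → run H
t=11: L0/L1/L2 = DF/CH/- → run D
t=12: L0/L1/L2 = DF/CH/- → run D
t=13: L0/L1/L2 = F/CH/- → run F
t=14: L0/L1/L2 = F/CH/- → run F
t=15: L0/L1/L2 = F/CH/- → run F
t=16: L0/L1/L2 = -/CHF/- → run C
t=17: L0/L1/L2 = -/CHF/- → run C
t=18: L0/L1/L2 = -/CHF/- → run C
t=19: L0/L1/L2 = -/HF/- → run H
t=20: L0/L1/L2 = -/F/- → run F
t=21: (idle)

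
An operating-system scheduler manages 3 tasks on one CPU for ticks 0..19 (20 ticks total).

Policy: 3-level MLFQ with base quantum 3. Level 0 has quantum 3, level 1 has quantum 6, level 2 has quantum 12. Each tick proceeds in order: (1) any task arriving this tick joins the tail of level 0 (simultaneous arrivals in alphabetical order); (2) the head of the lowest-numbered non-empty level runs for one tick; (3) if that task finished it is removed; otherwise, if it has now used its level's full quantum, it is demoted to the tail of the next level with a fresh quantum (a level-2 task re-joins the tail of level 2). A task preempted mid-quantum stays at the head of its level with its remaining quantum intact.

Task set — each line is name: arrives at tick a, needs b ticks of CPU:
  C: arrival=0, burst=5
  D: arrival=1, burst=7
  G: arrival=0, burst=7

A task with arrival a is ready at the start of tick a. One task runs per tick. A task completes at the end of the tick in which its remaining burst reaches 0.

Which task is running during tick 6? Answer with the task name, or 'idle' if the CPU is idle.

t=0: L0/L1/L2 = CG/-/- → run C
t=1: L0/L1/L2 = CGD/-/- → run C
t=2: L0/L1/L2 = CGD/-/- → run C
t=3: L0/L1/L2 = GD/C/- → run G
t=4: L0/L1/L2 = GD/C/- → run G
t=5: L0/L1/L2 = GD/C/- → run G
t=6: L0/L1/L2 = D/CG/- → run D
t=7: L0/L1/L2 = D/CG/- → run D
t=8: L0/L1/L2 = D/CG/- → run D
t=9: L0/L1/L2 = -/CGD/- → run C
t=10: L0/L1/L2 = -/CGD/- → run C
t=11: L0/L1/L2 = -/GD/- → run G
t=12: L0/L1/L2 = -/GD/- → run G
t=13: L0/L1/L2 = -/GD/- → run G
t=14: L0/L1/L2 = -/GD/- → run G
t=15: L0/L1/L2 = -/D/- → run D
t=16: L0/L1/L2 = -/D/- → run D
t=17: L0/L1/L2 = -/D/- → run D
t=18: L0/L1/L2 = -/D/- → run D
t=19: (idle)

running at tick 6 = D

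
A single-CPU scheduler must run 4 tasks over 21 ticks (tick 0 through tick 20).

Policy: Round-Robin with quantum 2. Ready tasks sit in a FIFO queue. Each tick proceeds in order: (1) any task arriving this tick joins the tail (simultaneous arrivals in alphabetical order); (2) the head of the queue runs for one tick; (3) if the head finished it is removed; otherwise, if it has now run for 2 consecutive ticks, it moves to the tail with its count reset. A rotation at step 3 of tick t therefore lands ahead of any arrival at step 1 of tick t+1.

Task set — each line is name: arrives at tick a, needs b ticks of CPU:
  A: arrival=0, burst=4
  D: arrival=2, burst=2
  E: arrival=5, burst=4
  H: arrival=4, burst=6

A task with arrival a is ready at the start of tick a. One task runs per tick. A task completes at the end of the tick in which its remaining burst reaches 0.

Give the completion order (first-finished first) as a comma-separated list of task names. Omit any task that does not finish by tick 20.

completion order = A, D, E, H

t=0: queue=[A] q_used=0 → run A
t=1: queue=[A] q_used=1 → run A
t=2: queue=[A,D] q_used=0 → run A
t=3: queue=[A,D] q_used=1 → run A
t=4: queue=[D,H] q_used=0 → run D
t=5: queue=[D,H,E] q_used=1 → run D
t=6: queue=[H,E] q_used=0 → run H
t=7: queue=[H,E] q_used=1 → run H
t=8: queue=[E,H] q_used=0 → run E
t=9: queue=[E,H] q_used=1 → run E
t=10: queue=[H,E] q_used=0 → run H
t=11: queue=[H,E] q_used=1 → run H
t=12: queue=[E,H] q_used=0 → run E
t=13: queue=[E,H] q_used=1 → run E
t=14: queue=[H] q_used=0 → run H
t=15: queue=[H] q_used=1 → run H
t=16: (idle)
t=17: (idle)
t=18: (idle)
t=19: (idle)
t=20: (idle)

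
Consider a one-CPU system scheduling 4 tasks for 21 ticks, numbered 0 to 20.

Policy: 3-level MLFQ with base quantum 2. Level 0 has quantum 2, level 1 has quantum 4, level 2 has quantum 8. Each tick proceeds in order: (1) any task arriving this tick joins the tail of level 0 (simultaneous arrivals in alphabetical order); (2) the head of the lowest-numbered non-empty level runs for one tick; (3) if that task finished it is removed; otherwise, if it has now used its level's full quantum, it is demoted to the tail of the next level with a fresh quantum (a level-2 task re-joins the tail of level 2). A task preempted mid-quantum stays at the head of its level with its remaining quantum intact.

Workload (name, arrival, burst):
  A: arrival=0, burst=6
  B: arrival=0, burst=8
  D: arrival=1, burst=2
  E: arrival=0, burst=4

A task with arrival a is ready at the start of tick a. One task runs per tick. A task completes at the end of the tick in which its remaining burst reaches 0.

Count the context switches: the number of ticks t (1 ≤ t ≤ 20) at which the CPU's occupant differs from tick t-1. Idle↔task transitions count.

context switches = 8

t=0: L0/L1/L2 = ABE/-/- → run A
t=1: L0/L1/L2 = ABED/-/- → run A
t=2: L0/L1/L2 = BED/A/- → run B
t=3: L0/L1/L2 = BED/A/- → run B
t=4: L0/L1/L2 = ED/AB/- → run E
t=5: L0/L1/L2 = ED/AB/- → run E
t=6: L0/L1/L2 = D/ABE/- → run D
t=7: L0/L1/L2 = D/ABE/- → run D
t=8: L0/L1/L2 = -/ABE/- → run A
t=9: L0/L1/L2 = -/ABE/- → run A
t=10: L0/L1/L2 = -/ABE/- → run A
t=11: L0/L1/L2 = -/ABE/- → run A
t=12: L0/L1/L2 = -/BE/- → run B
t=13: L0/L1/L2 = -/BE/- → run B
t=14: L0/L1/L2 = -/BE/- → run B
t=15: L0/L1/L2 = -/BE/- → run B
t=16: L0/L1/L2 = -/E/B → run E
t=17: L0/L1/L2 = -/E/B → run E
t=18: L0/L1/L2 = -/-/B → run B
t=19: L0/L1/L2 = -/-/B → run B
t=20: (idle)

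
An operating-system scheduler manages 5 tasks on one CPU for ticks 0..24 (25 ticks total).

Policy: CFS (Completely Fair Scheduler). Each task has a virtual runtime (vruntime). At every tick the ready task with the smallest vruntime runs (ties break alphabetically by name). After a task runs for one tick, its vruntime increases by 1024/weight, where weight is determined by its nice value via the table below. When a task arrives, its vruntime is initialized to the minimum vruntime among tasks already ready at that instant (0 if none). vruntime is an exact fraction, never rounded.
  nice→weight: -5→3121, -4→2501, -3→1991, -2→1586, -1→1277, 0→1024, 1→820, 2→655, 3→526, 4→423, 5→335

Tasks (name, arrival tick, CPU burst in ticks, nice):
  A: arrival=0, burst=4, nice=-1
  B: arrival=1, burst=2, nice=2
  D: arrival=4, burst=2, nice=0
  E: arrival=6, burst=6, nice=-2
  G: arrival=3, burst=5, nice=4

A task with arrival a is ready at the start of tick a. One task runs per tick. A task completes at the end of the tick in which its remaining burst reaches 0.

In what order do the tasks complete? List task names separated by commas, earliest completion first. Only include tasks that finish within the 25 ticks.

t=0: vr[A=0] → run A
t=1: vr[A=1024/1277 B=1024/1277] → run A
t=2: vr[A=2048/1277 B=1024/1277] → run B
t=3: vr[A=2048/1277 B=1978368/836435 G=2048/1277] → run A
t=4: vr[A=3072/1277 B=1978368/836435 D=2048/1277 G=2048/1277] → run D
t=5: vr[A=3072/1277 B=1978368/836435 D=3325/1277 G=2048/1277] → run G
t=6: vr[A=3072/1277 B=1978368/836435 D=3325/1277 E=1978368/836435 G=2173952/540171] → run B
t=7: vr[A=3072/1277 D=3325/1277 E=1978368/836435 G=2173952/540171] → run E
t=8: vr[A=3072/1277 D=3325/1277 E=1997100544/663292955 G=2173952/540171] → run A
t=9: vr[D=3325/1277 E=1997100544/663292955 G=2173952/540171] → run D
t=10: vr[E=1997100544/663292955 G=2173952/540171] → run E
t=11: vr[E=2425355264/663292955 G=2173952/540171] → run E
t=12: vr[E=2853609984/663292955 G=2173952/540171] → run G
t=13: vr[E=2853609984/663292955 G=3481600/540171] → run E
t=14: vr[E=3281864704/663292955 G=3481600/540171] → run E
t=15: vr[E=3710119424/663292955 G=3481600/540171] → run E
t=16: vr[G=3481600/540171] → run G
t=17: vr[G=1596416/180057] → run G
t=18: vr[G=6096896/540171] → run G
t=19: (idle)
t=20: (idle)
t=21: (idle)
t=22: (idle)
t=23: (idle)
t=24: (idle)

completion order = B, A, D, E, G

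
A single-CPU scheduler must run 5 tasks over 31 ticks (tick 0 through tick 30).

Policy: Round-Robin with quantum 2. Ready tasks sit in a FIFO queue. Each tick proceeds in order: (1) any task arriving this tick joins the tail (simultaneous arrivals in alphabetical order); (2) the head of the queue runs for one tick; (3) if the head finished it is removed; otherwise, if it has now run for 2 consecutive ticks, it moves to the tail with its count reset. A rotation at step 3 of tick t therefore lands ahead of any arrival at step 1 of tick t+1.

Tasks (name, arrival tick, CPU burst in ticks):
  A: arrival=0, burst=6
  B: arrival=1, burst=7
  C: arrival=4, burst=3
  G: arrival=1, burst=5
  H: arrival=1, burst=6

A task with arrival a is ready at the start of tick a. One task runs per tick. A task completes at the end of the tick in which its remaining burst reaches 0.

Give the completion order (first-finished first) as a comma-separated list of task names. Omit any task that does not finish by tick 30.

t=0: queue=[A] q_used=0 → run A
t=1: queue=[A,B,G,H] q_used=1 → run A
t=2: queue=[B,G,H,A] q_used=0 → run B
t=3: queue=[B,G,H,A] q_used=1 → run B
t=4: queue=[G,H,A,B,C] q_used=0 → run G
t=5: queue=[G,H,A,B,C] q_used=1 → run G
t=6: queue=[H,A,B,C,G] q_used=0 → run H
t=7: queue=[H,A,B,C,G] q_used=1 → run H
t=8: queue=[A,B,C,G,H] q_used=0 → run A
t=9: queue=[A,B,C,G,H] q_used=1 → run A
t=10: queue=[B,C,G,H,A] q_used=0 → run B
t=11: queue=[B,C,G,H,A] q_used=1 → run B
t=12: queue=[C,G,H,A,B] q_used=0 → run C
t=13: queue=[C,G,H,A,B] q_used=1 → run C
t=14: queue=[G,H,A,B,C] q_used=0 → run G
t=15: queue=[G,H,A,B,C] q_used=1 → run G
t=16: queue=[H,A,B,C,G] q_used=0 → run H
t=17: queue=[H,A,B,C,G] q_used=1 → run H
t=18: queue=[A,B,C,G,H] q_used=0 → run A
t=19: queue=[A,B,C,G,H] q_used=1 → run A
t=20: queue=[B,C,G,H] q_used=0 → run B
t=21: queue=[B,C,G,H] q_used=1 → run B
t=22: queue=[C,G,H,B] q_used=0 → run C
t=23: queue=[G,H,B] q_used=0 → run G
t=24: queue=[H,B] q_used=0 → run H
t=25: queue=[H,B] q_used=1 → run H
t=26: queue=[B] q_used=0 → run B
t=27: (idle)
t=28: (idle)
t=29: (idle)
t=30: (idle)

completion order = A, C, G, H, B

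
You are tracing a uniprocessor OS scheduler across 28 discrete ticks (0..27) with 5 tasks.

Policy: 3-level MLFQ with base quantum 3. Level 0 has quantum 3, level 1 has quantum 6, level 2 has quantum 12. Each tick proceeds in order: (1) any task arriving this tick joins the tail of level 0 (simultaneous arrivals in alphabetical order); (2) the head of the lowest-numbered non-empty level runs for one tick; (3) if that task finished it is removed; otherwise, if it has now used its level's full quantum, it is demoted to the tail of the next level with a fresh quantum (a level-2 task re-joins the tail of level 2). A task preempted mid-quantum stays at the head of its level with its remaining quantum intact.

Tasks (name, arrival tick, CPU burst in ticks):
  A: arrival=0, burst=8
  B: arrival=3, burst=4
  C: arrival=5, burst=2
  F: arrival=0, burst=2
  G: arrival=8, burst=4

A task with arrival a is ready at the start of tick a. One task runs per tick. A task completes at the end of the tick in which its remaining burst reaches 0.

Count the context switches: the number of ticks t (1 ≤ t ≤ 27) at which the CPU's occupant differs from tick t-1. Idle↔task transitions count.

context switches = 8

t=0: L0/L1/L2 = AF/-/- → run A
t=1: L0/L1/L2 = AF/-/- → run A
t=2: L0/L1/L2 = AF/-/- → run A
t=3: L0/L1/L2 = FB/A/- → run F
t=4: L0/L1/L2 = FB/A/- → run F
t=5: L0/L1/L2 = BC/A/- → run B
t=6: L0/L1/L2 = BC/A/- → run B
t=7: L0/L1/L2 = BC/A/- → run B
t=8: L0/L1/L2 = CG/AB/- → run C
t=9: L0/L1/L2 = CG/AB/- → run C
t=10: L0/L1/L2 = G/AB/- → run G
t=11: L0/L1/L2 = G/AB/- → run G
t=12: L0/L1/L2 = G/AB/- → run G
t=13: L0/L1/L2 = -/ABG/- → run A
t=14: L0/L1/L2 = -/ABG/- → run A
t=15: L0/L1/L2 = -/ABG/- → run A
t=16: L0/L1/L2 = -/ABG/- → run A
t=17: L0/L1/L2 = -/ABG/- → run A
t=18: L0/L1/L2 = -/BG/- → run B
t=19: L0/L1/L2 = -/G/- → run G
t=20: (idle)
t=21: (idle)
t=22: (idle)
t=23: (idle)
t=24: (idle)
t=25: (idle)
t=26: (idle)
t=27: (idle)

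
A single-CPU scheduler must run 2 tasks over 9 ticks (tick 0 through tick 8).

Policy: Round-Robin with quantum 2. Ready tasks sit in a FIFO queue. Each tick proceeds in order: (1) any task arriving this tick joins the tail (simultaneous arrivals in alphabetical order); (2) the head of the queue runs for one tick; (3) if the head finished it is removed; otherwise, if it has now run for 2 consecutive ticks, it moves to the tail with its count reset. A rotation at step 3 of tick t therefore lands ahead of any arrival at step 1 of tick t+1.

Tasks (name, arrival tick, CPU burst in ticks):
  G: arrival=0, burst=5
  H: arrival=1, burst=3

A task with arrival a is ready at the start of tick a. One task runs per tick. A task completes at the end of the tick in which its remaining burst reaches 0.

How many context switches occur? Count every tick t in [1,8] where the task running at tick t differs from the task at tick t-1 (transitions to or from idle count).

t=0: queue=[G] q_used=0 → run G
t=1: queue=[G,H] q_used=1 → run G
t=2: queue=[H,G] q_used=0 → run H
t=3: queue=[H,G] q_used=1 → run H
t=4: queue=[G,H] q_used=0 → run G
t=5: queue=[G,H] q_used=1 → run G
t=6: queue=[H,G] q_used=0 → run H
t=7: queue=[G] q_used=0 → run G
t=8: (idle)

context switches = 5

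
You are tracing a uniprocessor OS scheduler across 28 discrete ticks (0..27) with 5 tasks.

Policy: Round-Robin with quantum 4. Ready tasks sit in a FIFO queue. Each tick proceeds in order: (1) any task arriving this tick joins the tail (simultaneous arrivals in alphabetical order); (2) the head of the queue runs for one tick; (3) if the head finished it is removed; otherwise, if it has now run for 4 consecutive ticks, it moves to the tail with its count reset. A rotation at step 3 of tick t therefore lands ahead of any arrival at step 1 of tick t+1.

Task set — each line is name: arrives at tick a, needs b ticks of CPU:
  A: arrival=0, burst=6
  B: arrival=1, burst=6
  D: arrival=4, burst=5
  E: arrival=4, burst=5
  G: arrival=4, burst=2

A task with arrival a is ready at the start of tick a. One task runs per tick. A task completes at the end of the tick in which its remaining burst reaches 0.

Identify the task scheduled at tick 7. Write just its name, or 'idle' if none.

running at tick 7 = B

t=0: queue=[A] q_used=0 → run A
t=1: queue=[A,B] q_used=1 → run A
t=2: queue=[A,B] q_used=2 → run A
t=3: queue=[A,B] q_used=3 → run A
t=4: queue=[B,A,D,E,G] q_used=0 → run B
t=5: queue=[B,A,D,E,G] q_used=1 → run B
t=6: queue=[B,A,D,E,G] q_used=2 → run B
t=7: queue=[B,A,D,E,G] q_used=3 → run B
t=8: queue=[A,D,E,G,B] q_used=0 → run A
t=9: queue=[A,D,E,G,B] q_used=1 → run A
t=10: queue=[D,E,G,B] q_used=0 → run D
t=11: queue=[D,E,G,B] q_used=1 → run D
t=12: queue=[D,E,G,B] q_used=2 → run D
t=13: queue=[D,E,G,B] q_used=3 → run D
t=14: queue=[E,G,B,D] q_used=0 → run E
t=15: queue=[E,G,B,D] q_used=1 → run E
t=16: queue=[E,G,B,D] q_used=2 → run E
t=17: queue=[E,G,B,D] q_used=3 → run E
t=18: queue=[G,B,D,E] q_used=0 → run G
t=19: queue=[G,B,D,E] q_used=1 → run G
t=20: queue=[B,D,E] q_used=0 → run B
t=21: queue=[B,D,E] q_used=1 → run B
t=22: queue=[D,E] q_used=0 → run D
t=23: queue=[E] q_used=0 → run E
t=24: (idle)
t=25: (idle)
t=26: (idle)
t=27: (idle)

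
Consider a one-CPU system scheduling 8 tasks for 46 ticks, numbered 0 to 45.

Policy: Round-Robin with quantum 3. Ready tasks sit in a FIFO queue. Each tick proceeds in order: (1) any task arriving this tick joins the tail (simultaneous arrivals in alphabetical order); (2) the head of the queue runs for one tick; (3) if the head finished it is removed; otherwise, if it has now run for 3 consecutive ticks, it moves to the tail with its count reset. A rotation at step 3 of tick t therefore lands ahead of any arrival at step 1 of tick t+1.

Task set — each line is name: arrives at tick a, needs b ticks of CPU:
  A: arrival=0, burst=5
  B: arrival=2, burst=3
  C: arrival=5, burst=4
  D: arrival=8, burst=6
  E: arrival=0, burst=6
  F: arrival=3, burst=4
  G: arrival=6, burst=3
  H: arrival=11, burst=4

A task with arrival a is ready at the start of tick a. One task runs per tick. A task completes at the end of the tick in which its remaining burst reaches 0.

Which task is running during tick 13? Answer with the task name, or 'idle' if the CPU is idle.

t=0: queue=[A,E] q_used=0 → run A
t=1: queue=[A,E] q_used=1 → run A
t=2: queue=[A,E,B] q_used=2 → run A
t=3: queue=[E,B,A,F] q_used=0 → run E
t=4: queue=[E,B,A,F] q_used=1 → run E
t=5: queue=[E,B,A,F,C] q_used=2 → run E
t=6: queue=[B,A,F,C,E,G] q_used=0 → run B
t=7: queue=[B,A,F,C,E,G] q_used=1 → run B
t=8: queue=[B,A,F,C,E,G,D] q_used=2 → run B
t=9: queue=[A,F,C,E,G,D] q_used=0 → run A
t=10: queue=[A,F,C,E,G,D] q_used=1 → run A
t=11: queue=[F,C,E,G,D,H] q_used=0 → run F
t=12: queue=[F,C,E,G,D,H] q_used=1 → run F
t=13: queue=[F,C,E,G,D,H] q_used=2 → run F
t=14: queue=[C,E,G,D,H,F] q_used=0 → run C
t=15: queue=[C,E,G,D,H,F] q_used=1 → run C
t=16: queue=[C,E,G,D,H,F] q_used=2 → run C
t=17: queue=[E,G,D,H,F,C] q_used=0 → run E
t=18: queue=[E,G,D,H,F,C] q_used=1 → run E
t=19: queue=[E,G,D,H,F,C] q_used=2 → run E
t=20: queue=[G,D,H,F,C] q_used=0 → run G
t=21: queue=[G,D,H,F,C] q_used=1 → run G
t=22: queue=[G,D,H,F,C] q_used=2 → run G
t=23: queue=[D,H,F,C] q_used=0 → run D
t=24: queue=[D,H,F,C] q_used=1 → run D
t=25: queue=[D,H,F,C] q_used=2 → run D
t=26: queue=[H,F,C,D] q_used=0 → run H
t=27: queue=[H,F,C,D] q_used=1 → run H
t=28: queue=[H,F,C,D] q_used=2 → run H
t=29: queue=[F,C,D,H] q_used=0 → run F
t=30: queue=[C,D,H] q_used=0 → run C
t=31: queue=[D,H] q_used=0 → run D
t=32: queue=[D,H] q_used=1 → run D
t=33: queue=[D,H] q_used=2 → run D
t=34: queue=[H] q_used=0 → run H
t=35: (idle)
t=36: (idle)
t=37: (idle)
t=38: (idle)
t=39: (idle)
t=40: (idle)
t=41: (idle)
t=42: (idle)
t=43: (idle)
t=44: (idle)
t=45: (idle)

running at tick 13 = F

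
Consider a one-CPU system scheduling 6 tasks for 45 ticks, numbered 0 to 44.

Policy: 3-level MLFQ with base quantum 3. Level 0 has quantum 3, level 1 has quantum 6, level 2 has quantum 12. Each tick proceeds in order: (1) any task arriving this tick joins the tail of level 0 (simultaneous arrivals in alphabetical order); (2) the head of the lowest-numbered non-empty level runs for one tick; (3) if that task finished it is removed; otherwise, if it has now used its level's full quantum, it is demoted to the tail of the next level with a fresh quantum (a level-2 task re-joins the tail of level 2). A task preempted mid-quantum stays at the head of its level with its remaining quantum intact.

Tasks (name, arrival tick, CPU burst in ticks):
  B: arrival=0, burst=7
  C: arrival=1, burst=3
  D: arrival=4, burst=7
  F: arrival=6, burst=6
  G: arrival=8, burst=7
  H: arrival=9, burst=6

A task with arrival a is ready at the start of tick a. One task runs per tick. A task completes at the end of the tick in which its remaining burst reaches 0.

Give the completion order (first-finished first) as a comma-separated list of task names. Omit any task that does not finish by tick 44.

t=0: L0/L1/L2 = B/-/- → run B
t=1: L0/L1/L2 = BC/-/- → run B
t=2: L0/L1/L2 = BC/-/- → run B
t=3: L0/L1/L2 = C/B/- → run C
t=4: L0/L1/L2 = CD/B/- → run C
t=5: L0/L1/L2 = CD/B/- → run C
t=6: L0/L1/L2 = DF/B/- → run D
t=7: L0/L1/L2 = DF/B/- → run D
t=8: L0/L1/L2 = DFG/B/- → run D
t=9: L0/L1/L2 = FGH/BD/- → run F
t=10: L0/L1/L2 = FGH/BD/- → run F
t=11: L0/L1/L2 = FGH/BD/- → run F
t=12: L0/L1/L2 = GH/BDF/- → run G
t=13: L0/L1/L2 = GH/BDF/- → run G
t=14: L0/L1/L2 = GH/BDF/- → run G
t=15: L0/L1/L2 = H/BDFG/- → run H
t=16: L0/L1/L2 = H/BDFG/- → run H
t=17: L0/L1/L2 = H/BDFG/- → run H
t=18: L0/L1/L2 = -/BDFGH/- → run B
t=19: L0/L1/L2 = -/BDFGH/- → run B
t=20: L0/L1/L2 = -/BDFGH/- → run B
t=21: L0/L1/L2 = -/BDFGH/- → run B
t=22: L0/L1/L2 = -/DFGH/- → run D
t=23: L0/L1/L2 = -/DFGH/- → run D
t=24: L0/L1/L2 = -/DFGH/- → run D
t=25: L0/L1/L2 = -/DFGH/- → run D
t=26: L0/L1/L2 = -/FGH/- → run F
t=27: L0/L1/L2 = -/FGH/- → run F
t=28: L0/L1/L2 = -/FGH/- → run F
t=29: L0/L1/L2 = -/GH/- → run G
t=30: L0/L1/L2 = -/GH/- → run G
t=31: L0/L1/L2 = -/GH/- → run G
t=32: L0/L1/L2 = -/GH/- → run G
t=33: L0/L1/L2 = -/H/- → run H
t=34: L0/L1/L2 = -/H/- → run H
t=35: L0/L1/L2 = -/H/- → run H
t=36: (idle)
t=37: (idle)
t=38: (idle)
t=39: (idle)
t=40: (idle)
t=41: (idle)
t=42: (idle)
t=43: (idle)
t=44: (idle)

completion order = C, B, D, F, G, H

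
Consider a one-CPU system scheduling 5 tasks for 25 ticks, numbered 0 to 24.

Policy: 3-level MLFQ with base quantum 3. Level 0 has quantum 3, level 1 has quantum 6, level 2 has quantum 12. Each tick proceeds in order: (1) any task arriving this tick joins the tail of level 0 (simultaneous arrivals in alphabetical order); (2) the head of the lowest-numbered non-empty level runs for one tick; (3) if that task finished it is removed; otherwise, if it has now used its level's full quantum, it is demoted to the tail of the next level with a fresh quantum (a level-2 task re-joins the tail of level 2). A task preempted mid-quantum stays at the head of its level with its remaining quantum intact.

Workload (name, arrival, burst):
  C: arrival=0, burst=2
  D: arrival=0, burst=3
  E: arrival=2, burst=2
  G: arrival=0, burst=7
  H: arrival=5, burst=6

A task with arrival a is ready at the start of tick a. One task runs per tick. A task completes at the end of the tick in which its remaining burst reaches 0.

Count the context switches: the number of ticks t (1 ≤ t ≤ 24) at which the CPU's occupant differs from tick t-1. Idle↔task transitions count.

t=0: L0/L1/L2 = CDG/-/- → run C
t=1: L0/L1/L2 = CDG/-/- → run C
t=2: L0/L1/L2 = DGE/-/- → run D
t=3: L0/L1/L2 = DGE/-/- → run D
t=4: L0/L1/L2 = DGE/-/- → run D
t=5: L0/L1/L2 = GEH/-/- → run G
t=6: L0/L1/L2 = GEH/-/- → run G
t=7: L0/L1/L2 = GEH/-/- → run G
t=8: L0/L1/L2 = EH/G/- → run E
t=9: L0/L1/L2 = EH/G/- → run E
t=10: L0/L1/L2 = H/G/- → run H
t=11: L0/L1/L2 = H/G/- → run H
t=12: L0/L1/L2 = H/G/- → run H
t=13: L0/L1/L2 = -/GH/- → run G
t=14: L0/L1/L2 = -/GH/- → run G
t=15: L0/L1/L2 = -/GH/- → run G
t=16: L0/L1/L2 = -/GH/- → run G
t=17: L0/L1/L2 = -/H/- → run H
t=18: L0/L1/L2 = -/H/- → run H
t=19: L0/L1/L2 = -/H/- → run H
t=20: (idle)
t=21: (idle)
t=22: (idle)
t=23: (idle)
t=24: (idle)

context switches = 7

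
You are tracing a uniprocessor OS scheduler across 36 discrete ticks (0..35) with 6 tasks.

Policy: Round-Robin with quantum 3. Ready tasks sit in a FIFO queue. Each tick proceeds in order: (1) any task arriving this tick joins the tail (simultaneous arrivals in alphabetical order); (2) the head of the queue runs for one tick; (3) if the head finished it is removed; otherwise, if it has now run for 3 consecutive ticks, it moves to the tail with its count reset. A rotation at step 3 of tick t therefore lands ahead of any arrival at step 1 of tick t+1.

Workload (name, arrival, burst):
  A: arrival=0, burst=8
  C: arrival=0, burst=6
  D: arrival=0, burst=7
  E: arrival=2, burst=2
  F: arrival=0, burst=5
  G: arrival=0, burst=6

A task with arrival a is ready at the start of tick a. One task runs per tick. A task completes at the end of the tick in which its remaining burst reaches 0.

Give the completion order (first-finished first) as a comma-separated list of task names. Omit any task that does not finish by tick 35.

completion order = E, C, F, G, A, D

t=0: queue=[A,C,D,F,G] q_used=0 → run A
t=1: queue=[A,C,D,F,G] q_used=1 → run A
t=2: queue=[A,C,D,F,G,E] q_used=2 → run A
t=3: queue=[C,D,F,G,E,A] q_used=0 → run C
t=4: queue=[C,D,F,G,E,A] q_used=1 → run C
t=5: queue=[C,D,F,G,E,A] q_used=2 → run C
t=6: queue=[D,F,G,E,A,C] q_used=0 → run D
t=7: queue=[D,F,G,E,A,C] q_used=1 → run D
t=8: queue=[D,F,G,E,A,C] q_used=2 → run D
t=9: queue=[F,G,E,A,C,D] q_used=0 → run F
t=10: queue=[F,G,E,A,C,D] q_used=1 → run F
t=11: queue=[F,G,E,A,C,D] q_used=2 → run F
t=12: queue=[G,E,A,C,D,F] q_used=0 → run G
t=13: queue=[G,E,A,C,D,F] q_used=1 → run G
t=14: queue=[G,E,A,C,D,F] q_used=2 → run G
t=15: queue=[E,A,C,D,F,G] q_used=0 → run E
t=16: queue=[E,A,C,D,F,G] q_used=1 → run E
t=17: queue=[A,C,D,F,G] q_used=0 → run A
t=18: queue=[A,C,D,F,G] q_used=1 → run A
t=19: queue=[A,C,D,F,G] q_used=2 → run A
t=20: queue=[C,D,F,G,A] q_used=0 → run C
t=21: queue=[C,D,F,G,A] q_used=1 → run C
t=22: queue=[C,D,F,G,A] q_used=2 → run C
t=23: queue=[D,F,G,A] q_used=0 → run D
t=24: queue=[D,F,G,A] q_used=1 → run D
t=25: queue=[D,F,G,A] q_used=2 → run D
t=26: queue=[F,G,A,D] q_used=0 → run F
t=27: queue=[F,G,A,D] q_used=1 → run F
t=28: queue=[G,A,D] q_used=0 → run G
t=29: queue=[G,A,D] q_used=1 → run G
t=30: queue=[G,A,D] q_used=2 → run G
t=31: queue=[A,D] q_used=0 → run A
t=32: queue=[A,D] q_used=1 → run A
t=33: queue=[D] q_used=0 → run D
t=34: (idle)
t=35: (idle)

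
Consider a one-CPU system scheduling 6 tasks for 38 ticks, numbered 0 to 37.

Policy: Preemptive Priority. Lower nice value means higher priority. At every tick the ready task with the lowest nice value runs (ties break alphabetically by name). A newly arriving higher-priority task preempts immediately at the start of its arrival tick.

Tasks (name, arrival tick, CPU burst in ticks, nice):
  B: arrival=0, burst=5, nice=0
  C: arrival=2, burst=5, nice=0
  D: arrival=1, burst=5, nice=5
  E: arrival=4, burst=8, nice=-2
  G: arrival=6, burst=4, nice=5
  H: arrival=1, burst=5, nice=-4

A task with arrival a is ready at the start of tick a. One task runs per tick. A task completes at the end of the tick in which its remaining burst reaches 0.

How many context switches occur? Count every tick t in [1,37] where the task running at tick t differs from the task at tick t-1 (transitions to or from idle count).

t=0: ready={B} → run B
t=1: ready={B,D,H} → run H
t=2: ready={B,C,D,H} → run H
t=3: ready={B,C,D,H} → run H
t=4: ready={B,C,D,E,H} → run H
t=5: ready={B,C,D,E,H} → run H
t=6: ready={B,C,D,E,G} → run E
t=7: ready={B,C,D,E,G} → run E
t=8: ready={B,C,D,E,G} → run E
t=9: ready={B,C,D,E,G} → run E
t=10: ready={B,C,D,E,G} → run E
t=11: ready={B,C,D,E,G} → run E
t=12: ready={B,C,D,E,G} → run E
t=13: ready={B,C,D,E,G} → run E
t=14: ready={B,C,D,G} → run B
t=15: ready={B,C,D,G} → run B
t=16: ready={B,C,D,G} → run B
t=17: ready={B,C,D,G} → run B
t=18: ready={C,D,G} → run C
t=19: ready={C,D,G} → run C
t=20: ready={C,D,G} → run C
t=21: ready={C,D,G} → run C
t=22: ready={C,D,G} → run C
t=23: ready={D,G} → run D
t=24: ready={D,G} → run D
t=25: ready={D,G} → run D
t=26: ready={D,G} → run D
t=27: ready={D,G} → run D
t=28: ready={G} → run G
t=29: ready={G} → run G
t=30: ready={G} → run G
t=31: ready={G} → run G
t=32: (idle)
t=33: (idle)
t=34: (idle)
t=35: (idle)
t=36: (idle)
t=37: (idle)

context switches = 7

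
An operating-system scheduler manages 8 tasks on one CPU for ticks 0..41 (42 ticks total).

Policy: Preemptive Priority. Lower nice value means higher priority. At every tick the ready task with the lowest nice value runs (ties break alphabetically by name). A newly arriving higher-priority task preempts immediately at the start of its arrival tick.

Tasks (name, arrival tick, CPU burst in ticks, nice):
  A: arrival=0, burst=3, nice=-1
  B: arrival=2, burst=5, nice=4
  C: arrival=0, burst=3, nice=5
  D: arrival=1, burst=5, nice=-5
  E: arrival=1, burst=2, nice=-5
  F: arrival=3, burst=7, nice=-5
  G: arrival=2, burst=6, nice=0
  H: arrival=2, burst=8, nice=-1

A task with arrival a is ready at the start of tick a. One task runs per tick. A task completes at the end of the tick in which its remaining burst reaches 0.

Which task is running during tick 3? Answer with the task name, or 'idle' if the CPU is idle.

running at tick 3 = D

t=0: ready={A,C} → run A
t=1: ready={A,C,D,E} → run D
t=2: ready={A,B,C,D,E,G,H} → run D
t=3: ready={A,B,C,D,E,F,G,H} → run D
t=4: ready={A,B,C,D,E,F,G,H} → run D
t=5: ready={A,B,C,D,E,F,G,H} → run D
t=6: ready={A,B,C,E,F,G,H} → run E
t=7: ready={A,B,C,E,F,G,H} → run E
t=8: ready={A,B,C,F,G,H} → run F
t=9: ready={A,B,C,F,G,H} → run F
t=10: ready={A,B,C,F,G,H} → run F
t=11: ready={A,B,C,F,G,H} → run F
t=12: ready={A,B,C,F,G,H} → run F
t=13: ready={A,B,C,F,G,H} → run F
t=14: ready={A,B,C,F,G,H} → run F
t=15: ready={A,B,C,G,H} → run A
t=16: ready={A,B,C,G,H} → run A
t=17: ready={B,C,G,H} → run H
t=18: ready={B,C,G,H} → run H
t=19: ready={B,C,G,H} → run H
t=20: ready={B,C,G,H} → run H
t=21: ready={B,C,G,H} → run H
t=22: ready={B,C,G,H} → run H
t=23: ready={B,C,G,H} → run H
t=24: ready={B,C,G,H} → run H
t=25: ready={B,C,G} → run G
t=26: ready={B,C,G} → run G
t=27: ready={B,C,G} → run G
t=28: ready={B,C,G} → run G
t=29: ready={B,C,G} → run G
t=30: ready={B,C,G} → run G
t=31: ready={B,C} → run B
t=32: ready={B,C} → run B
t=33: ready={B,C} → run B
t=34: ready={B,C} → run B
t=35: ready={B,C} → run B
t=36: ready={C} → run C
t=37: ready={C} → run C
t=38: ready={C} → run C
t=39: (idle)
t=40: (idle)
t=41: (idle)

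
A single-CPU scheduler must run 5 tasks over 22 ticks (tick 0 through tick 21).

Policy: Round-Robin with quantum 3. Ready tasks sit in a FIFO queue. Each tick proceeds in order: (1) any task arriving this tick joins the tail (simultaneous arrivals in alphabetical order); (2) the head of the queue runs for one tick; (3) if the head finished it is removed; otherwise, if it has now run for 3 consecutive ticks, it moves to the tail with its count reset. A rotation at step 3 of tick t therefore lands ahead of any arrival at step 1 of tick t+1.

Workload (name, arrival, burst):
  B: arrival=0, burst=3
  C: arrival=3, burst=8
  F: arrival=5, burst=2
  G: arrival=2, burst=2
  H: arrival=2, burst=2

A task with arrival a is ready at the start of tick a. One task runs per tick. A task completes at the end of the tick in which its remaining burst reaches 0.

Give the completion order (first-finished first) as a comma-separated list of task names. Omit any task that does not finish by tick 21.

t=0: queue=[B] q_used=0 → run B
t=1: queue=[B] q_used=1 → run B
t=2: queue=[B,G,H] q_used=2 → run B
t=3: queue=[G,H,C] q_used=0 → run G
t=4: queue=[G,H,C] q_used=1 → run G
t=5: queue=[H,C,F] q_used=0 → run H
t=6: queue=[H,C,F] q_used=1 → run H
t=7: queue=[C,F] q_used=0 → run C
t=8: queue=[C,F] q_used=1 → run C
t=9: queue=[C,F] q_used=2 → run C
t=10: queue=[F,C] q_used=0 → run F
t=11: queue=[F,C] q_used=1 → run F
t=12: queue=[C] q_used=0 → run C
t=13: queue=[C] q_used=1 → run C
t=14: queue=[C] q_used=2 → run C
t=15: queue=[C] q_used=0 → run C
t=16: queue=[C] q_used=1 → run C
t=17: (idle)
t=18: (idle)
t=19: (idle)
t=20: (idle)
t=21: (idle)

completion order = B, G, H, F, C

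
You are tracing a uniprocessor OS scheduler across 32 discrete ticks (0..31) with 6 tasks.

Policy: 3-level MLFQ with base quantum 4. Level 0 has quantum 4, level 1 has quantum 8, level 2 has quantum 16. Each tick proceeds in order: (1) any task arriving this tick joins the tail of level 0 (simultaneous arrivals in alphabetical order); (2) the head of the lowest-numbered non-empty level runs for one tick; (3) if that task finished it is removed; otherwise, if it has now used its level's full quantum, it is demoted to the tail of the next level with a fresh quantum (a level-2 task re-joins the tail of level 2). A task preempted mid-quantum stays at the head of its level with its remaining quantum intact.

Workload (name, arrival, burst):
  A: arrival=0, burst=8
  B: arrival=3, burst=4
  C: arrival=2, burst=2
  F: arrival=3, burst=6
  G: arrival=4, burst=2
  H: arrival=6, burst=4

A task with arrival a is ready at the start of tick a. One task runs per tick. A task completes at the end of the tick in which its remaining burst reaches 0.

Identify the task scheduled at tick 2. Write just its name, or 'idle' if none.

running at tick 2 = A

t=0: L0/L1/L2 = A/-/- → run A
t=1: L0/L1/L2 = A/-/- → run A
t=2: L0/L1/L2 = AC/-/- → run A
t=3: L0/L1/L2 = ACBF/-/- → run A
t=4: L0/L1/L2 = CBFG/A/- → run C
t=5: L0/L1/L2 = CBFG/A/- → run C
t=6: L0/L1/L2 = BFGH/A/- → run B
t=7: L0/L1/L2 = BFGH/A/- → run B
t=8: L0/L1/L2 = BFGH/A/- → run B
t=9: L0/L1/L2 = BFGH/A/- → run B
t=10: L0/L1/L2 = FGH/A/- → run F
t=11: L0/L1/L2 = FGH/A/- → run F
t=12: L0/L1/L2 = FGH/A/- → run F
t=13: L0/L1/L2 = FGH/A/- → run F
t=14: L0/L1/L2 = GH/AF/- → run G
t=15: L0/L1/L2 = GH/AF/- → run G
t=16: L0/L1/L2 = H/AF/- → run H
t=17: L0/L1/L2 = H/AF/- → run H
t=18: L0/L1/L2 = H/AF/- → run H
t=19: L0/L1/L2 = H/AF/- → run H
t=20: L0/L1/L2 = -/AF/- → run A
t=21: L0/L1/L2 = -/AF/- → run A
t=22: L0/L1/L2 = -/AF/- → run A
t=23: L0/L1/L2 = -/AF/- → run A
t=24: L0/L1/L2 = -/F/- → run F
t=25: L0/L1/L2 = -/F/- → run F
t=26: (idle)
t=27: (idle)
t=28: (idle)
t=29: (idle)
t=30: (idle)
t=31: (idle)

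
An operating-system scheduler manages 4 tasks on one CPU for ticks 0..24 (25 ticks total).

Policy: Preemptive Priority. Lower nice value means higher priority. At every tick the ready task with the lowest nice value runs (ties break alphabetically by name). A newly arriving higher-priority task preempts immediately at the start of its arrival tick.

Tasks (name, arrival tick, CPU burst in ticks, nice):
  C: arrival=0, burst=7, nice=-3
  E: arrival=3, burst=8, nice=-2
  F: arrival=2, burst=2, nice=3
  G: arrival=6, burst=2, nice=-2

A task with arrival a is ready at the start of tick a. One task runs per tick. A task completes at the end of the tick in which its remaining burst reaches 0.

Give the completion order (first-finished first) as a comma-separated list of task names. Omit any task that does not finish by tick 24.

t=0: ready={C} → run C
t=1: ready={C} → run C
t=2: ready={C,F} → run C
t=3: ready={C,E,F} → run C
t=4: ready={C,E,F} → run C
t=5: ready={C,E,F} → run C
t=6: ready={C,E,F,G} → run C
t=7: ready={E,F,G} → run E
t=8: ready={E,F,G} → run E
t=9: ready={E,F,G} → run E
t=10: ready={E,F,G} → run E
t=11: ready={E,F,G} → run E
t=12: ready={E,F,G} → run E
t=13: ready={E,F,G} → run E
t=14: ready={E,F,G} → run E
t=15: ready={F,G} → run G
t=16: ready={F,G} → run G
t=17: ready={F} → run F
t=18: ready={F} → run F
t=19: (idle)
t=20: (idle)
t=21: (idle)
t=22: (idle)
t=23: (idle)
t=24: (idle)

completion order = C, E, G, F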